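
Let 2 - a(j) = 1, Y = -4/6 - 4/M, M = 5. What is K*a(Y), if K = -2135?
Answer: -2135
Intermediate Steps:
Y = -22/15 (Y = -4/6 - 4/5 = -4*⅙ - 4*⅕ = -⅔ - ⅘ = -22/15 ≈ -1.4667)
a(j) = 1 (a(j) = 2 - 1*1 = 2 - 1 = 1)
K*a(Y) = -2135*1 = -2135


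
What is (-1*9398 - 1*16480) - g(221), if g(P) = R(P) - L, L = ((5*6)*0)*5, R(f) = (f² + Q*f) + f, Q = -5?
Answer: -73835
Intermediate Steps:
R(f) = f² - 4*f (R(f) = (f² - 5*f) + f = f² - 4*f)
L = 0 (L = (30*0)*5 = 0*5 = 0)
g(P) = P*(-4 + P) (g(P) = P*(-4 + P) - 1*0 = P*(-4 + P) + 0 = P*(-4 + P))
(-1*9398 - 1*16480) - g(221) = (-1*9398 - 1*16480) - 221*(-4 + 221) = (-9398 - 16480) - 221*217 = -25878 - 1*47957 = -25878 - 47957 = -73835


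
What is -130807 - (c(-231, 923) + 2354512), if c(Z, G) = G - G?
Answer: -2485319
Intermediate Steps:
c(Z, G) = 0
-130807 - (c(-231, 923) + 2354512) = -130807 - (0 + 2354512) = -130807 - 1*2354512 = -130807 - 2354512 = -2485319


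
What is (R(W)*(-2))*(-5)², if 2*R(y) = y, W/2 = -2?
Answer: 100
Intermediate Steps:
W = -4 (W = 2*(-2) = -4)
R(y) = y/2
(R(W)*(-2))*(-5)² = (((½)*(-4))*(-2))*(-5)² = -2*(-2)*25 = 4*25 = 100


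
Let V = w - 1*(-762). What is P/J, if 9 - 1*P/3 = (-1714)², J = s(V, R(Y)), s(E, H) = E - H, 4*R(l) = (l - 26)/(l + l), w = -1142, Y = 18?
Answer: 158640498/6839 ≈ 23196.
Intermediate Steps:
V = -380 (V = -1142 - 1*(-762) = -1142 + 762 = -380)
R(l) = (-26 + l)/(8*l) (R(l) = ((l - 26)/(l + l))/4 = ((-26 + l)/((2*l)))/4 = ((-26 + l)*(1/(2*l)))/4 = ((-26 + l)/(2*l))/4 = (-26 + l)/(8*l))
J = -6839/18 (J = -380 - (-26 + 18)/(8*18) = -380 - (-8)/(8*18) = -380 - 1*(-1/18) = -380 + 1/18 = -6839/18 ≈ -379.94)
P = -8813361 (P = 27 - 3*(-1714)² = 27 - 3*2937796 = 27 - 8813388 = -8813361)
P/J = -8813361/(-6839/18) = -8813361*(-18/6839) = 158640498/6839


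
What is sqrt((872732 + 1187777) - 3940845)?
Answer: 4*I*sqrt(117521) ≈ 1371.3*I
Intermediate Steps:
sqrt((872732 + 1187777) - 3940845) = sqrt(2060509 - 3940845) = sqrt(-1880336) = 4*I*sqrt(117521)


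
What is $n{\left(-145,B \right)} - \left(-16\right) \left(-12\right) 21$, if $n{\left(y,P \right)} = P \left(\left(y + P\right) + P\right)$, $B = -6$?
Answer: $-3090$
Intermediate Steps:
$n{\left(y,P \right)} = P \left(y + 2 P\right)$ ($n{\left(y,P \right)} = P \left(\left(P + y\right) + P\right) = P \left(y + 2 P\right)$)
$n{\left(-145,B \right)} - \left(-16\right) \left(-12\right) 21 = - 6 \left(-145 + 2 \left(-6\right)\right) - \left(-16\right) \left(-12\right) 21 = - 6 \left(-145 - 12\right) - 192 \cdot 21 = \left(-6\right) \left(-157\right) - 4032 = 942 - 4032 = -3090$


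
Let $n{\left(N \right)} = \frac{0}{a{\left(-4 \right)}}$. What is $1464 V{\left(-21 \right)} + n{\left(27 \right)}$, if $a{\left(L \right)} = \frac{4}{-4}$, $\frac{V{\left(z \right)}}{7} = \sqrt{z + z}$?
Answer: $10248 i \sqrt{42} \approx 66415.0 i$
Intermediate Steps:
$V{\left(z \right)} = 7 \sqrt{2} \sqrt{z}$ ($V{\left(z \right)} = 7 \sqrt{z + z} = 7 \sqrt{2 z} = 7 \sqrt{2} \sqrt{z}$)
$a{\left(L \right)} = -1$ ($a{\left(L \right)} = 4 \left(- \frac{1}{4}\right) = -1$)
$n{\left(N \right)} = 0$ ($n{\left(N \right)} = \frac{0}{-1} = 0 \left(-1\right) = 0$)
$1464 V{\left(-21 \right)} + n{\left(27 \right)} = 1464 \cdot 7 \sqrt{2} \sqrt{-21} + 0 = 1464 \cdot 7 \sqrt{2} i \sqrt{21} + 0 = 1464 \cdot 7 i \sqrt{42} + 0 = 10248 i \sqrt{42} + 0 = 10248 i \sqrt{42}$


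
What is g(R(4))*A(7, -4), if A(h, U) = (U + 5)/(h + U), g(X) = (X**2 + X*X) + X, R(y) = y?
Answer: 12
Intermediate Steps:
g(X) = X + 2*X**2 (g(X) = (X**2 + X**2) + X = 2*X**2 + X = X + 2*X**2)
A(h, U) = (5 + U)/(U + h)
g(R(4))*A(7, -4) = (4*(1 + 2*4))*((5 - 4)/(-4 + 7)) = (4*(1 + 8))*(1/3) = (4*9)*((1/3)*1) = 36*(1/3) = 12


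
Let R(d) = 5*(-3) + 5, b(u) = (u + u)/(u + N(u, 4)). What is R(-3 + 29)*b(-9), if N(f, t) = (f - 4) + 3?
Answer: -180/19 ≈ -9.4737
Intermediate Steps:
N(f, t) = -1 + f (N(f, t) = (-4 + f) + 3 = -1 + f)
b(u) = 2*u/(-1 + 2*u) (b(u) = (u + u)/(u + (-1 + u)) = (2*u)/(-1 + 2*u) = 2*u/(-1 + 2*u))
R(d) = -10 (R(d) = -15 + 5 = -10)
R(-3 + 29)*b(-9) = -20*(-9)/(-1 + 2*(-9)) = -20*(-9)/(-1 - 18) = -20*(-9)/(-19) = -20*(-9)*(-1)/19 = -10*18/19 = -180/19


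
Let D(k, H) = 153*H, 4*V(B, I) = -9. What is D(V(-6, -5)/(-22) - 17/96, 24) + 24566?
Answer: 28238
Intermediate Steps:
V(B, I) = -9/4 (V(B, I) = (¼)*(-9) = -9/4)
D(V(-6, -5)/(-22) - 17/96, 24) + 24566 = 153*24 + 24566 = 3672 + 24566 = 28238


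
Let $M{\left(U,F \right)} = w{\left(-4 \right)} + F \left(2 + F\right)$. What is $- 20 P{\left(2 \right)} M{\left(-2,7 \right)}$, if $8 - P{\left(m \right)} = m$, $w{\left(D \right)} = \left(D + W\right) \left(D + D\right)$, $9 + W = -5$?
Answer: $-24840$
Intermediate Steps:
$W = -14$ ($W = -9 - 5 = -14$)
$w{\left(D \right)} = 2 D \left(-14 + D\right)$ ($w{\left(D \right)} = \left(D - 14\right) \left(D + D\right) = \left(-14 + D\right) 2 D = 2 D \left(-14 + D\right)$)
$P{\left(m \right)} = 8 - m$
$M{\left(U,F \right)} = 144 + F \left(2 + F\right)$ ($M{\left(U,F \right)} = 2 \left(-4\right) \left(-14 - 4\right) + F \left(2 + F\right) = 2 \left(-4\right) \left(-18\right) + F \left(2 + F\right) = 144 + F \left(2 + F\right)$)
$- 20 P{\left(2 \right)} M{\left(-2,7 \right)} = - 20 \left(8 - 2\right) \left(144 + 7^{2} + 2 \cdot 7\right) = - 20 \left(8 - 2\right) \left(144 + 49 + 14\right) = \left(-20\right) 6 \cdot 207 = \left(-120\right) 207 = -24840$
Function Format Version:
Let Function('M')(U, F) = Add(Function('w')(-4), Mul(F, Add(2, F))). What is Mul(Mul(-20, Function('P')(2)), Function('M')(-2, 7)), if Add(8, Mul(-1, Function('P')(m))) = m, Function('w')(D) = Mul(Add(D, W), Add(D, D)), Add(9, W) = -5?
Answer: -24840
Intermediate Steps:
W = -14 (W = Add(-9, -5) = -14)
Function('w')(D) = Mul(2, D, Add(-14, D)) (Function('w')(D) = Mul(Add(D, -14), Add(D, D)) = Mul(Add(-14, D), Mul(2, D)) = Mul(2, D, Add(-14, D)))
Function('P')(m) = Add(8, Mul(-1, m))
Function('M')(U, F) = Add(144, Mul(F, Add(2, F))) (Function('M')(U, F) = Add(Mul(2, -4, Add(-14, -4)), Mul(F, Add(2, F))) = Add(Mul(2, -4, -18), Mul(F, Add(2, F))) = Add(144, Mul(F, Add(2, F))))
Mul(Mul(-20, Function('P')(2)), Function('M')(-2, 7)) = Mul(Mul(-20, Add(8, Mul(-1, 2))), Add(144, Pow(7, 2), Mul(2, 7))) = Mul(Mul(-20, Add(8, -2)), Add(144, 49, 14)) = Mul(Mul(-20, 6), 207) = Mul(-120, 207) = -24840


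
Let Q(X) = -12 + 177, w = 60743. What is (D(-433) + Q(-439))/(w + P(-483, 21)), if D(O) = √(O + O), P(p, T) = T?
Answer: 15/5524 + I*√866/60764 ≈ 0.0027154 + 0.0004843*I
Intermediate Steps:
Q(X) = 165
D(O) = √2*√O (D(O) = √(2*O) = √2*√O)
(D(-433) + Q(-439))/(w + P(-483, 21)) = (√2*√(-433) + 165)/(60743 + 21) = (√2*(I*√433) + 165)/60764 = (I*√866 + 165)*(1/60764) = (165 + I*√866)*(1/60764) = 15/5524 + I*√866/60764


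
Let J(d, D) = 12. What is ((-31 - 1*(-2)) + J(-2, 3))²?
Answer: 289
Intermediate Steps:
((-31 - 1*(-2)) + J(-2, 3))² = ((-31 - 1*(-2)) + 12)² = ((-31 + 2) + 12)² = (-29 + 12)² = (-17)² = 289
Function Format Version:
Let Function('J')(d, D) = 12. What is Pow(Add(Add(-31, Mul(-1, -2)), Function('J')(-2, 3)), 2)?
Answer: 289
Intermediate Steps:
Pow(Add(Add(-31, Mul(-1, -2)), Function('J')(-2, 3)), 2) = Pow(Add(Add(-31, Mul(-1, -2)), 12), 2) = Pow(Add(Add(-31, 2), 12), 2) = Pow(Add(-29, 12), 2) = Pow(-17, 2) = 289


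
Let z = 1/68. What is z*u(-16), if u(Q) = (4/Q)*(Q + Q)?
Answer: 2/17 ≈ 0.11765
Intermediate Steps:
u(Q) = 8 (u(Q) = (4/Q)*(2*Q) = 8)
z = 1/68 ≈ 0.014706
z*u(-16) = (1/68)*8 = 2/17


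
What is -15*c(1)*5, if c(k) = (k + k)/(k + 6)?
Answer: -150/7 ≈ -21.429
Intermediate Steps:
c(k) = 2*k/(6 + k) (c(k) = (2*k)/(6 + k) = 2*k/(6 + k))
-15*c(1)*5 = -30/(6 + 1)*5 = -30/7*5 = -150/7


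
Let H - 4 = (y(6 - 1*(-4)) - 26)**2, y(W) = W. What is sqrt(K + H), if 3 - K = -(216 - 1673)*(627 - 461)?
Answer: I*sqrt(241599) ≈ 491.53*I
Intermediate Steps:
H = 260 (H = 4 + ((6 - 1*(-4)) - 26)**2 = 4 + ((6 + 4) - 26)**2 = 4 + (10 - 26)**2 = 4 + (-16)**2 = 4 + 256 = 260)
K = -241859 (K = 3 - (-1)*(216 - 1673)*(627 - 461) = 3 - (-1)*(-1457*166) = 3 - (-1)*(-241862) = 3 - 1*241862 = 3 - 241862 = -241859)
sqrt(K + H) = sqrt(-241859 + 260) = sqrt(-241599) = I*sqrt(241599)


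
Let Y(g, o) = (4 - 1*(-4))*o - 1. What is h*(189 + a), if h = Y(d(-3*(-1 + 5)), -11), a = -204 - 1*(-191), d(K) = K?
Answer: -15664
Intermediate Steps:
a = -13 (a = -204 + 191 = -13)
Y(g, o) = -1 + 8*o (Y(g, o) = (4 + 4)*o - 1 = 8*o - 1 = -1 + 8*o)
h = -89 (h = -1 + 8*(-11) = -1 - 88 = -89)
h*(189 + a) = -89*(189 - 13) = -89*176 = -15664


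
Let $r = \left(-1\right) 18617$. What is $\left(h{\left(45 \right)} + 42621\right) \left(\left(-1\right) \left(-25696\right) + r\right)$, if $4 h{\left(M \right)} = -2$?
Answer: $\frac{603421039}{2} \approx 3.0171 \cdot 10^{8}$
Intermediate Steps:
$h{\left(M \right)} = - \frac{1}{2}$ ($h{\left(M \right)} = \frac{1}{4} \left(-2\right) = - \frac{1}{2}$)
$r = -18617$
$\left(h{\left(45 \right)} + 42621\right) \left(\left(-1\right) \left(-25696\right) + r\right) = \left(- \frac{1}{2} + 42621\right) \left(\left(-1\right) \left(-25696\right) - 18617\right) = \frac{85241 \left(25696 - 18617\right)}{2} = \frac{85241}{2} \cdot 7079 = \frac{603421039}{2}$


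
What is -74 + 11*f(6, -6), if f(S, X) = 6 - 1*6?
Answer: -74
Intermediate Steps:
f(S, X) = 0 (f(S, X) = 6 - 6 = 0)
-74 + 11*f(6, -6) = -74 + 11*0 = -74 + 0 = -74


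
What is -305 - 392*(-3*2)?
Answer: 2047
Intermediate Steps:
-305 - 392*(-3*2) = -305 - (-2352) = -305 - 392*(-6) = -305 + 2352 = 2047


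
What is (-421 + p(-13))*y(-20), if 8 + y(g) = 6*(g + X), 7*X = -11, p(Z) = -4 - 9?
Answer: 59644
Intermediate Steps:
p(Z) = -13
X = -11/7 (X = (⅐)*(-11) = -11/7 ≈ -1.5714)
y(g) = -122/7 + 6*g (y(g) = -8 + 6*(g - 11/7) = -8 + 6*(-11/7 + g) = -8 + (-66/7 + 6*g) = -122/7 + 6*g)
(-421 + p(-13))*y(-20) = (-421 - 13)*(-122/7 + 6*(-20)) = -434*(-122/7 - 120) = -434*(-962/7) = 59644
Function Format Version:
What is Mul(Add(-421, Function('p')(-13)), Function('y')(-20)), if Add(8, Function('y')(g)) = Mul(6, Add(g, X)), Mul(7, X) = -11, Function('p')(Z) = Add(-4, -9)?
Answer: 59644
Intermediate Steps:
Function('p')(Z) = -13
X = Rational(-11, 7) (X = Mul(Rational(1, 7), -11) = Rational(-11, 7) ≈ -1.5714)
Function('y')(g) = Add(Rational(-122, 7), Mul(6, g)) (Function('y')(g) = Add(-8, Mul(6, Add(g, Rational(-11, 7)))) = Add(-8, Mul(6, Add(Rational(-11, 7), g))) = Add(-8, Add(Rational(-66, 7), Mul(6, g))) = Add(Rational(-122, 7), Mul(6, g)))
Mul(Add(-421, Function('p')(-13)), Function('y')(-20)) = Mul(Add(-421, -13), Add(Rational(-122, 7), Mul(6, -20))) = Mul(-434, Add(Rational(-122, 7), -120)) = Mul(-434, Rational(-962, 7)) = 59644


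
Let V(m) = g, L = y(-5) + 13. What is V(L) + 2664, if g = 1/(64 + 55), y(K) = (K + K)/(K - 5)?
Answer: 317017/119 ≈ 2664.0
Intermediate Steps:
y(K) = 2*K/(-5 + K) (y(K) = (2*K)/(-5 + K) = 2*K/(-5 + K))
L = 14 (L = 2*(-5)/(-5 - 5) + 13 = 2*(-5)/(-10) + 13 = 2*(-5)*(-⅒) + 13 = 1 + 13 = 14)
g = 1/119 ≈ 0.0084034
V(m) = 1/119
V(L) + 2664 = 1/119 + 2664 = 317017/119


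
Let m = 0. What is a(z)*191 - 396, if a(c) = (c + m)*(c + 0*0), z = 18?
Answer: 61488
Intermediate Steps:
a(c) = c² (a(c) = (c + 0)*(c + 0*0) = c*(c + 0) = c*c = c²)
a(z)*191 - 396 = 18²*191 - 396 = 324*191 - 396 = 61884 - 396 = 61488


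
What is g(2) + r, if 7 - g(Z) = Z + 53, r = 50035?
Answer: 49987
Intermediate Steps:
g(Z) = -46 - Z (g(Z) = 7 - (Z + 53) = 7 - (53 + Z) = 7 + (-53 - Z) = -46 - Z)
g(2) + r = (-46 - 1*2) + 50035 = (-46 - 2) + 50035 = -48 + 50035 = 49987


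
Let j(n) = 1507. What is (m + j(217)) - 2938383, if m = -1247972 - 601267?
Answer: -4786115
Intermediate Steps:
m = -1849239
(m + j(217)) - 2938383 = (-1849239 + 1507) - 2938383 = -1847732 - 2938383 = -4786115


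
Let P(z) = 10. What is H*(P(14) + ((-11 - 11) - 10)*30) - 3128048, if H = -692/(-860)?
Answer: -134538934/43 ≈ -3.1288e+6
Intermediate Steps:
H = 173/215 (H = -692*(-1/860) = 173/215 ≈ 0.80465)
H*(P(14) + ((-11 - 11) - 10)*30) - 3128048 = 173*(10 + ((-11 - 11) - 10)*30)/215 - 3128048 = 173*(10 + (-22 - 10)*30)/215 - 3128048 = 173*(10 - 32*30)/215 - 3128048 = 173*(10 - 960)/215 - 3128048 = (173/215)*(-950) - 3128048 = -32870/43 - 3128048 = -134538934/43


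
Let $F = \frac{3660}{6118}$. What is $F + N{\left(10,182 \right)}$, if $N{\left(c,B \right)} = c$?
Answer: $\frac{32420}{3059} \approx 10.598$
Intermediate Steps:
$F = \frac{1830}{3059}$ ($F = 3660 \cdot \frac{1}{6118} = \frac{1830}{3059} \approx 0.59824$)
$F + N{\left(10,182 \right)} = \frac{1830}{3059} + 10 = \frac{32420}{3059}$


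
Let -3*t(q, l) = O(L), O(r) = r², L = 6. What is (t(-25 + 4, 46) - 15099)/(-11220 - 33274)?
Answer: 15111/44494 ≈ 0.33962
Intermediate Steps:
t(q, l) = -12 (t(q, l) = -⅓*6² = -⅓*36 = -12)
(t(-25 + 4, 46) - 15099)/(-11220 - 33274) = (-12 - 15099)/(-11220 - 33274) = -15111/(-44494) = -15111*(-1/44494) = 15111/44494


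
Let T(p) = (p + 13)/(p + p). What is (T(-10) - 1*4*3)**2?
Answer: 59049/400 ≈ 147.62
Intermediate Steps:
T(p) = (13 + p)/(2*p) (T(p) = (13 + p)/((2*p)) = (13 + p)*(1/(2*p)) = (13 + p)/(2*p))
(T(-10) - 1*4*3)**2 = ((1/2)*(13 - 10)/(-10) - 1*4*3)**2 = ((1/2)*(-1/10)*3 - 4*3)**2 = (-3/20 - 12)**2 = (-243/20)**2 = 59049/400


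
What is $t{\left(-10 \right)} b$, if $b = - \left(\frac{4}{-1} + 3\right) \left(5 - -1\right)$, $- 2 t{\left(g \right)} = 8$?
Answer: $-24$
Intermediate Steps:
$t{\left(g \right)} = -4$ ($t{\left(g \right)} = \left(- \frac{1}{2}\right) 8 = -4$)
$b = 6$ ($b = - \left(4 \left(-1\right) + 3\right) \left(5 + 1\right) = - \left(-4 + 3\right) 6 = - \left(-1\right) 6 = \left(-1\right) \left(-6\right) = 6$)
$t{\left(-10 \right)} b = \left(-4\right) 6 = -24$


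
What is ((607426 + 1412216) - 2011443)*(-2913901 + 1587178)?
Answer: -10877801877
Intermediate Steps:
((607426 + 1412216) - 2011443)*(-2913901 + 1587178) = (2019642 - 2011443)*(-1326723) = 8199*(-1326723) = -10877801877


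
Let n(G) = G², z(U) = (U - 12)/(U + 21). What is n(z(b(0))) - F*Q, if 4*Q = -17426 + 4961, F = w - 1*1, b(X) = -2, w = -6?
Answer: -31498271/1444 ≈ -21813.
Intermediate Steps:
z(U) = (-12 + U)/(21 + U)
F = -7 (F = -6 - 1*1 = -6 - 1 = -7)
Q = -12465/4 (Q = (-17426 + 4961)/4 = (¼)*(-12465) = -12465/4 ≈ -3116.3)
n(z(b(0))) - F*Q = ((-12 - 2)/(21 - 2))² - (-7)*(-12465)/4 = (-14/19)² - 1*87255/4 = ((1/19)*(-14))² - 87255/4 = (-14/19)² - 87255/4 = 196/361 - 87255/4 = -31498271/1444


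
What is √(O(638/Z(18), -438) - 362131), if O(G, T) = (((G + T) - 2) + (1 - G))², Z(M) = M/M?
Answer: I*√169410 ≈ 411.59*I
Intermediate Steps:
Z(M) = 1
O(G, T) = (-1 + T)² (O(G, T) = ((-2 + G + T) + (1 - G))² = (-1 + T)²)
√(O(638/Z(18), -438) - 362131) = √((-1 - 438)² - 362131) = √((-439)² - 362131) = √(192721 - 362131) = √(-169410) = I*√169410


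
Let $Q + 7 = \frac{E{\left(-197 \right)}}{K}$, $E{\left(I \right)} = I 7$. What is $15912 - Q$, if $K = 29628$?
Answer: $\frac{471649511}{29628} \approx 15919.0$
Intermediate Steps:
$E{\left(I \right)} = 7 I$
$Q = - \frac{208775}{29628}$ ($Q = -7 + \frac{7 \left(-197\right)}{29628} = -7 - \frac{1379}{29628} = - \frac{208775}{29628} \approx -7.0465$)
$15912 - Q = 15912 - - \frac{208775}{29628} = 15912 + \frac{208775}{29628} = \frac{471649511}{29628}$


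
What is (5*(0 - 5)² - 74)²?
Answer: 2601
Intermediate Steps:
(5*(0 - 5)² - 74)² = (5*(-5)² - 74)² = (5*25 - 74)² = (125 - 74)² = 51² = 2601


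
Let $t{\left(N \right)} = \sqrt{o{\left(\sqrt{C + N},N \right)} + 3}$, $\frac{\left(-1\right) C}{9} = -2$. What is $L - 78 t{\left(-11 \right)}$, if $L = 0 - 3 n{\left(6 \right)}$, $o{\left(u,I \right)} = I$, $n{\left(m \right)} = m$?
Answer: $-18 - 156 i \sqrt{2} \approx -18.0 - 220.62 i$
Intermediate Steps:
$C = 18$ ($C = \left(-9\right) \left(-2\right) = 18$)
$t{\left(N \right)} = \sqrt{3 + N}$ ($t{\left(N \right)} = \sqrt{N + 3} = \sqrt{3 + N}$)
$L = -18$ ($L = 0 - 18 = -18$)
$L - 78 t{\left(-11 \right)} = -18 - 78 \sqrt{3 - 11} = -18 - 78 \sqrt{-8} = -18 - 78 \cdot 2 i \sqrt{2} = -18 - 156 i \sqrt{2}$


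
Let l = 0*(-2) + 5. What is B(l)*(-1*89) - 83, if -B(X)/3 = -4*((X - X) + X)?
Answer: -5423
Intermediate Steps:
l = 5 (l = 0 + 5 = 5)
B(X) = 12*X (B(X) = -(-12)*((X - X) + X) = -(-12)*(0 + X) = -(-12)*X = 12*X)
B(l)*(-1*89) - 83 = (12*5)*(-1*89) - 83 = 60*(-89) - 83 = -5340 - 83 = -5423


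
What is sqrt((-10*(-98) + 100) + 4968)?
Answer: 12*sqrt(42) ≈ 77.769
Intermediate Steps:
sqrt((-10*(-98) + 100) + 4968) = sqrt((980 + 100) + 4968) = sqrt(1080 + 4968) = sqrt(6048) = 12*sqrt(42)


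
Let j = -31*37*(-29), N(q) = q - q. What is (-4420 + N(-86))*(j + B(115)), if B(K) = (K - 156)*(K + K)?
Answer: -105341860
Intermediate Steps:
N(q) = 0
j = 33263 (j = -1147*(-29) = 33263)
B(K) = 2*K*(-156 + K) (B(K) = (-156 + K)*(2*K) = 2*K*(-156 + K))
(-4420 + N(-86))*(j + B(115)) = (-4420 + 0)*(33263 + 2*115*(-156 + 115)) = -4420*(33263 + 2*115*(-41)) = -4420*(33263 - 9430) = -4420*23833 = -105341860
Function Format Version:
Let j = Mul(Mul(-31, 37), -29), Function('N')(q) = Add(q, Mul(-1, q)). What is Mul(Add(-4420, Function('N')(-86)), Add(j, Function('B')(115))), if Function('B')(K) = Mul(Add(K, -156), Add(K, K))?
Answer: -105341860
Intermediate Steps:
Function('N')(q) = 0
j = 33263 (j = Mul(-1147, -29) = 33263)
Function('B')(K) = Mul(2, K, Add(-156, K)) (Function('B')(K) = Mul(Add(-156, K), Mul(2, K)) = Mul(2, K, Add(-156, K)))
Mul(Add(-4420, Function('N')(-86)), Add(j, Function('B')(115))) = Mul(Add(-4420, 0), Add(33263, Mul(2, 115, Add(-156, 115)))) = Mul(-4420, Add(33263, Mul(2, 115, -41))) = Mul(-4420, Add(33263, -9430)) = Mul(-4420, 23833) = -105341860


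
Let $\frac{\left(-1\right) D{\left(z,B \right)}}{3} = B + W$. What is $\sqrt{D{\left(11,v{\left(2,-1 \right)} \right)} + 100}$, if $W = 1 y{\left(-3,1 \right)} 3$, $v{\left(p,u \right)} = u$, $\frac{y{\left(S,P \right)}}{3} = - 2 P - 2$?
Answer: $\sqrt{211} \approx 14.526$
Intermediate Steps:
$y{\left(S,P \right)} = -6 - 6 P$ ($y{\left(S,P \right)} = 3 \left(- 2 P - 2\right) = 3 \left(-2 - 2 P\right) = -6 - 6 P$)
$W = -36$ ($W = 1 \left(-6 - 6\right) 3 = 1 \left(-12\right) 3 = \left(-12\right) 3 = -36$)
$D{\left(z,B \right)} = 108 - 3 B$ ($D{\left(z,B \right)} = - 3 \left(B - 36\right) = - 3 \left(-36 + B\right) = 108 - 3 B$)
$\sqrt{D{\left(11,v{\left(2,-1 \right)} \right)} + 100} = \sqrt{\left(108 - -3\right) + 100} = \sqrt{\left(108 + 3\right) + 100} = \sqrt{111 + 100} = \sqrt{211}$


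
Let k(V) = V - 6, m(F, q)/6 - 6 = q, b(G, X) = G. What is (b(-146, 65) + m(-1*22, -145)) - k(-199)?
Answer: -775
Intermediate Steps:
m(F, q) = 36 + 6*q
k(V) = -6 + V
(b(-146, 65) + m(-1*22, -145)) - k(-199) = (-146 + (36 + 6*(-145))) - (-6 - 199) = (-146 + (36 - 870)) - 1*(-205) = (-146 - 834) + 205 = -980 + 205 = -775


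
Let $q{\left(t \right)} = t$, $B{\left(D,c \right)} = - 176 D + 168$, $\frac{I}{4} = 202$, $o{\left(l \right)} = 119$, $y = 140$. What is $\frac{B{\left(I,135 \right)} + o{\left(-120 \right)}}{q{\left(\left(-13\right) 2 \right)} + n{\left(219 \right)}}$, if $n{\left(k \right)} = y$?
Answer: $- \frac{47307}{38} \approx -1244.9$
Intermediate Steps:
$I = 808$ ($I = 4 \cdot 202 = 808$)
$n{\left(k \right)} = 140$
$B{\left(D,c \right)} = 168 - 176 D$
$\frac{B{\left(I,135 \right)} + o{\left(-120 \right)}}{q{\left(\left(-13\right) 2 \right)} + n{\left(219 \right)}} = \frac{\left(168 - 142208\right) + 119}{\left(-13\right) 2 + 140} = \frac{\left(168 - 142208\right) + 119}{-26 + 140} = \frac{-142040 + 119}{114} = \left(-141921\right) \frac{1}{114} = - \frac{47307}{38}$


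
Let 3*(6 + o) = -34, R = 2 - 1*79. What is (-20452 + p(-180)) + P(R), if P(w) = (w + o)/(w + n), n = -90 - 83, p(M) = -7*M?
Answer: -14393717/750 ≈ -19192.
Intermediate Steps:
R = -77 (R = 2 - 79 = -77)
o = -52/3 (o = -6 + (⅓)*(-34) = -6 - 34/3 = -52/3 ≈ -17.333)
n = -173
P(w) = (-52/3 + w)/(-173 + w) (P(w) = (w - 52/3)/(w - 173) = (-52/3 + w)/(-173 + w))
(-20452 + p(-180)) + P(R) = (-20452 - 7*(-180)) + (-52/3 - 77)/(-173 - 77) = (-20452 + 1260) - 283/3/(-250) = -19192 - 1/250*(-283/3) = -19192 + 283/750 = -14393717/750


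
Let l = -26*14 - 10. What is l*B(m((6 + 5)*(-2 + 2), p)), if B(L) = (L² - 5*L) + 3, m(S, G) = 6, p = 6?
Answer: -3366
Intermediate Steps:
B(L) = 3 + L² - 5*L
l = -374 (l = -364 - 10 = -374)
l*B(m((6 + 5)*(-2 + 2), p)) = -374*(3 + 6² - 5*6) = -374*(3 + 36 - 30) = -374*9 = -3366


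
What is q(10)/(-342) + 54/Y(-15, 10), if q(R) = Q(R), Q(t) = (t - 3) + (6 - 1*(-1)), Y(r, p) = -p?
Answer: -4652/855 ≈ -5.4409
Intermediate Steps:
Q(t) = 4 + t (Q(t) = (-3 + t) + (6 + 1) = (-3 + t) + 7 = 4 + t)
q(R) = 4 + R
q(10)/(-342) + 54/Y(-15, 10) = (4 + 10)/(-342) + 54/((-1*10)) = 14*(-1/342) + 54/(-10) = -7/171 + 54*(-⅒) = -7/171 - 27/5 = -4652/855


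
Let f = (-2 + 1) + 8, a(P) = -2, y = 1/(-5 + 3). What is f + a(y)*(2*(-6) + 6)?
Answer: 19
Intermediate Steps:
y = -½ (y = 1/(-2) = -½ ≈ -0.50000)
f = 7 (f = -1 + 8 = 7)
f + a(y)*(2*(-6) + 6) = 7 - 2*(2*(-6) + 6) = 7 - 2*(-12 + 6) = 7 - 2*(-6) = 7 + 12 = 19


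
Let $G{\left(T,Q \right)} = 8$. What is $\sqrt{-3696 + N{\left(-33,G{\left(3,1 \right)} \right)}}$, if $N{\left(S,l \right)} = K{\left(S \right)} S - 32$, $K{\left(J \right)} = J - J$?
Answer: $4 i \sqrt{233} \approx 61.057 i$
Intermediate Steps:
$K{\left(J \right)} = 0$
$N{\left(S,l \right)} = -32$ ($N{\left(S,l \right)} = 0 S - 32 = 0 - 32 = -32$)
$\sqrt{-3696 + N{\left(-33,G{\left(3,1 \right)} \right)}} = \sqrt{-3696 - 32} = \sqrt{-3728} = 4 i \sqrt{233}$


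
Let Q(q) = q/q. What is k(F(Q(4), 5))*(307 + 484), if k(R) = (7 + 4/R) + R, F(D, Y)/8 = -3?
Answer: -81473/6 ≈ -13579.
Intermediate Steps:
Q(q) = 1
F(D, Y) = -24 (F(D, Y) = 8*(-3) = -24)
k(R) = 7 + R + 4/R
k(F(Q(4), 5))*(307 + 484) = (7 - 24 + 4/(-24))*(307 + 484) = (7 - 24 + 4*(-1/24))*791 = (7 - 24 - 1/6)*791 = -103/6*791 = -81473/6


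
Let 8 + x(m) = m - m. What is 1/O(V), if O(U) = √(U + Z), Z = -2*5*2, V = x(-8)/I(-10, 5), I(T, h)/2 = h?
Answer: -I*√130/52 ≈ -0.21926*I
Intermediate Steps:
x(m) = -8 (x(m) = -8 + (m - m) = -8 + 0 = -8)
I(T, h) = 2*h
V = -⅘ (V = -8/(2*5) = -8/10 = -8*⅒ = -⅘ ≈ -0.80000)
Z = -20 (Z = -10*2 = -20)
O(U) = √(-20 + U) (O(U) = √(U - 20) = √(-20 + U))
1/O(V) = 1/(√(-20 - ⅘)) = 1/(√(-104/5)) = 1/(2*I*√130/5) = -I*√130/52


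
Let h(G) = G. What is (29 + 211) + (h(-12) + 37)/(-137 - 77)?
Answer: 51335/214 ≈ 239.88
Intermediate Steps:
(29 + 211) + (h(-12) + 37)/(-137 - 77) = (29 + 211) + (-12 + 37)/(-137 - 77) = 240 + 25/(-214) = 240 + 25*(-1/214) = 240 - 25/214 = 51335/214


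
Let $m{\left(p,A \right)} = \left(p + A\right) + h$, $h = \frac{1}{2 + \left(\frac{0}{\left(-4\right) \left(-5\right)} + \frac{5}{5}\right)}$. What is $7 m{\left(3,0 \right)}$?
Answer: $\frac{70}{3} \approx 23.333$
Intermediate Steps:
$h = \frac{1}{3}$ ($h = \frac{1}{2 + \left(\frac{0}{20} + 5 \cdot \frac{1}{5}\right)} = \frac{1}{2 + \left(0 \cdot \frac{1}{20} + 1\right)} = \frac{1}{2 + \left(0 + 1\right)} = \frac{1}{2 + 1} = \frac{1}{3} \approx 0.33333$)
$m{\left(p,A \right)} = \frac{1}{3} + A + p$ ($m{\left(p,A \right)} = \left(p + A\right) + \frac{1}{3} = \left(A + p\right) + \frac{1}{3} = \frac{1}{3} + A + p$)
$7 m{\left(3,0 \right)} = 7 \left(\frac{1}{3} + 0 + 3\right) = 7 \cdot \frac{10}{3} = \frac{70}{3}$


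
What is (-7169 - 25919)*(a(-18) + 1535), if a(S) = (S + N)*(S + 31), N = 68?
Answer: -72297280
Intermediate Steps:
a(S) = (31 + S)*(68 + S) (a(S) = (S + 68)*(S + 31) = (68 + S)*(31 + S) = (31 + S)*(68 + S))
(-7169 - 25919)*(a(-18) + 1535) = (-7169 - 25919)*((2108 + (-18)² + 99*(-18)) + 1535) = -33088*((2108 + 324 - 1782) + 1535) = -33088*(650 + 1535) = -33088*2185 = -72297280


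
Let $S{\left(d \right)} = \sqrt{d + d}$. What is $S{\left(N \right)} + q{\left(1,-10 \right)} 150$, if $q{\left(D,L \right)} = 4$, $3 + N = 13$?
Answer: $600 + 2 \sqrt{5} \approx 604.47$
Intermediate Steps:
$N = 10$ ($N = -3 + 13 = 10$)
$S{\left(d \right)} = \sqrt{2} \sqrt{d}$ ($S{\left(d \right)} = \sqrt{2 d} = \sqrt{2} \sqrt{d}$)
$S{\left(N \right)} + q{\left(1,-10 \right)} 150 = \sqrt{2} \sqrt{10} + 4 \cdot 150 = 2 \sqrt{5} + 600 = 600 + 2 \sqrt{5}$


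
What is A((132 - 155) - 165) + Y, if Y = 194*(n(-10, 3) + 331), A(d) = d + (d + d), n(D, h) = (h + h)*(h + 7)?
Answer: 75290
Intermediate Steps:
n(D, h) = 2*h*(7 + h) (n(D, h) = (2*h)*(7 + h) = 2*h*(7 + h))
A(d) = 3*d (A(d) = d + 2*d = 3*d)
Y = 75854 (Y = 194*(2*3*(7 + 3) + 331) = 194*(2*3*10 + 331) = 194*(60 + 331) = 194*391 = 75854)
A((132 - 155) - 165) + Y = 3*((132 - 155) - 165) + 75854 = 3*(-23 - 165) + 75854 = 3*(-188) + 75854 = -564 + 75854 = 75290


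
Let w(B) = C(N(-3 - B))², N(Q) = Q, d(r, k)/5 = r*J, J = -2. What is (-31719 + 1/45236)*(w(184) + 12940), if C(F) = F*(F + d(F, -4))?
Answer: -540380209430023321/172 ≈ -3.1417e+15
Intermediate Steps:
d(r, k) = -10*r (d(r, k) = 5*(r*(-2)) = 5*(-2*r) = -10*r)
C(F) = -9*F² (C(F) = F*(F - 10*F) = F*(-9*F) = -9*F²)
w(B) = 81*(-3 - B)⁴ (w(B) = (-9*(-3 - B)²)² = 81*(-3 - B)⁴)
(-31719 + 1/45236)*(w(184) + 12940) = (-31719 + 1/45236)*(81*(3 + 184)⁴ + 12940) = (-31719 + 1/45236)*(81*187⁴ + 12940) = -1434840683*(81*1222830961 + 12940)/45236 = -1434840683*(99049307841 + 12940)/45236 = -1434840683/45236*99049320781 = -540380209430023321/172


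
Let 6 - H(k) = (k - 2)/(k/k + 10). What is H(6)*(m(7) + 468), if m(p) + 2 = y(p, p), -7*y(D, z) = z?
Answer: 28830/11 ≈ 2620.9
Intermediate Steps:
y(D, z) = -z/7
m(p) = -2 - p/7
H(k) = 68/11 - k/11 (H(k) = 6 - (k - 2)/(k/k + 10) = 6 - (-2 + k)/(1 + 10) = 6 - (-2 + k)/11 = 6 - (-2/11 + k/11) = 6 + (2/11 - k/11) = 68/11 - k/11)
H(6)*(m(7) + 468) = (68/11 - 1/11*6)*((-2 - ⅐*7) + 468) = (68/11 - 6/11)*((-2 - 1) + 468) = 62*(-3 + 468)/11 = (62/11)*465 = 28830/11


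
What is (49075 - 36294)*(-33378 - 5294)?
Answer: -494266832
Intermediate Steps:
(49075 - 36294)*(-33378 - 5294) = 12781*(-38672) = -494266832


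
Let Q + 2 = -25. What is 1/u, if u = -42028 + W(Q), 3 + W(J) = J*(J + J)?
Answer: -1/40573 ≈ -2.4647e-5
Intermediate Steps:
Q = -27 (Q = -2 - 25 = -27)
W(J) = -3 + 2*J**2 (W(J) = -3 + J*(J + J) = -3 + J*(2*J) = -3 + 2*J**2)
u = -40573 (u = -42028 + (-3 + 2*(-27)**2) = -42028 + (-3 + 2*729) = -42028 + (-3 + 1458) = -42028 + 1455 = -40573)
1/u = 1/(-40573) = -1/40573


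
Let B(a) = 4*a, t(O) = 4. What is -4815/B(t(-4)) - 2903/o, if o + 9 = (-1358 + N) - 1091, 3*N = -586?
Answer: -4773507/15920 ≈ -299.84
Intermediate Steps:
N = -586/3 (N = (⅓)*(-586) = -586/3 ≈ -195.33)
o = -7960/3 (o = -9 + ((-1358 - 586/3) - 1091) = -9 + (-4660/3 - 1091) = -9 - 7933/3 = -7960/3 ≈ -2653.3)
-4815/B(t(-4)) - 2903/o = -4815/(4*4) - 2903/(-7960/3) = -4815/16 - 2903*(-3/7960) = -4815*1/16 + 8709/7960 = -4815/16 + 8709/7960 = -4773507/15920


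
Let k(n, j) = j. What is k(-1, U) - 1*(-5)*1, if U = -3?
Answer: 2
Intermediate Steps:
k(-1, U) - 1*(-5)*1 = -3 - 1*(-5)*1 = -3 + 5*1 = -3 + 5 = 2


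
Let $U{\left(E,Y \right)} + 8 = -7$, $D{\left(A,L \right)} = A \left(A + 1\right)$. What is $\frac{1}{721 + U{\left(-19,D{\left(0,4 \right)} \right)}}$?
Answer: $\frac{1}{706} \approx 0.0014164$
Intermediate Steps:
$D{\left(A,L \right)} = A \left(1 + A\right)$
$U{\left(E,Y \right)} = -15$ ($U{\left(E,Y \right)} = -8 - 7 = -15$)
$\frac{1}{721 + U{\left(-19,D{\left(0,4 \right)} \right)}} = \frac{1}{721 - 15} = \frac{1}{706}$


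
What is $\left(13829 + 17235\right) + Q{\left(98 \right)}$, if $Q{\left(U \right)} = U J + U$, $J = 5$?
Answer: $31652$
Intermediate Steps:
$Q{\left(U \right)} = 6 U$ ($Q{\left(U \right)} = U 5 + U = 5 U + U = 6 U$)
$\left(13829 + 17235\right) + Q{\left(98 \right)} = \left(13829 + 17235\right) + 6 \cdot 98 = 31064 + 588 = 31652$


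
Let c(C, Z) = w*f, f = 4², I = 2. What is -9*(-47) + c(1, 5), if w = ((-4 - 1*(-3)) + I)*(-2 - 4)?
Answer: 327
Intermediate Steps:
f = 16
w = -6 (w = ((-4 - 1*(-3)) + 2)*(-2 - 4) = ((-4 + 3) + 2)*(-6) = (-1 + 2)*(-6) = 1*(-6) = -6)
c(C, Z) = -96 (c(C, Z) = -6*16 = -96)
-9*(-47) + c(1, 5) = -9*(-47) - 96 = 423 - 96 = 327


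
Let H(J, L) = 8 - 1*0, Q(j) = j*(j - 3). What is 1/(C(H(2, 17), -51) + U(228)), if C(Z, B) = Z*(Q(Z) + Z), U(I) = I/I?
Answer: 1/385 ≈ 0.0025974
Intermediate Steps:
Q(j) = j*(-3 + j)
U(I) = 1
H(J, L) = 8 (H(J, L) = 8 + 0 = 8)
C(Z, B) = Z*(Z + Z*(-3 + Z)) (C(Z, B) = Z*(Z*(-3 + Z) + Z) = Z*(Z + Z*(-3 + Z)))
1/(C(H(2, 17), -51) + U(228)) = 1/(8²*(-2 + 8) + 1) = 1/(64*6 + 1) = 1/(384 + 1) = 1/385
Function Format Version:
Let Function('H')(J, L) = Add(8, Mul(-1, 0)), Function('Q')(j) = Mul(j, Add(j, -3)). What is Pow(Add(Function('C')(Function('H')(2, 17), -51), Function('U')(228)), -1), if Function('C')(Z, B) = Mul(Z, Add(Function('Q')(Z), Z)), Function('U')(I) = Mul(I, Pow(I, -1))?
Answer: Rational(1, 385) ≈ 0.0025974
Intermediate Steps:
Function('Q')(j) = Mul(j, Add(-3, j))
Function('U')(I) = 1
Function('H')(J, L) = 8 (Function('H')(J, L) = Add(8, 0) = 8)
Function('C')(Z, B) = Mul(Z, Add(Z, Mul(Z, Add(-3, Z)))) (Function('C')(Z, B) = Mul(Z, Add(Mul(Z, Add(-3, Z)), Z)) = Mul(Z, Add(Z, Mul(Z, Add(-3, Z)))))
Pow(Add(Function('C')(Function('H')(2, 17), -51), Function('U')(228)), -1) = Pow(Add(Mul(Pow(8, 2), Add(-2, 8)), 1), -1) = Pow(Add(Mul(64, 6), 1), -1) = Pow(Add(384, 1), -1) = Pow(385, -1) = Rational(1, 385)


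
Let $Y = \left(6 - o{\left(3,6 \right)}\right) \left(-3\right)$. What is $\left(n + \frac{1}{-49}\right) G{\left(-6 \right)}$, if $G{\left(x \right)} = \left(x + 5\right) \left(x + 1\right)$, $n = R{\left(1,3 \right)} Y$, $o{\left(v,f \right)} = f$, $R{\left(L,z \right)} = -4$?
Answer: $- \frac{5}{49} \approx -0.10204$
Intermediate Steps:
$Y = 0$ ($Y = \left(6 - 6\right) \left(-3\right) = 0 \left(-3\right) = 0$)
$n = 0$ ($n = \left(-4\right) 0 = 0$)
$G{\left(x \right)} = \left(1 + x\right) \left(5 + x\right)$ ($G{\left(x \right)} = \left(5 + x\right) \left(1 + x\right) = \left(1 + x\right) \left(5 + x\right)$)
$\left(n + \frac{1}{-49}\right) G{\left(-6 \right)} = \left(0 + \frac{1}{-49}\right) \left(5 + \left(-6\right)^{2} + 6 \left(-6\right)\right) = \left(0 - \frac{1}{49}\right) \left(5 + 36 - 36\right) = \left(- \frac{1}{49}\right) 5 = - \frac{5}{49}$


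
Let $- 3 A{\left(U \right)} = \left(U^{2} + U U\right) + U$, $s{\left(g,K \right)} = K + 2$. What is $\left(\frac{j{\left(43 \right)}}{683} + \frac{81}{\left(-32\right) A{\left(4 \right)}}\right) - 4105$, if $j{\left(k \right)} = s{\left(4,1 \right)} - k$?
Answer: $- \frac{358862199}{87424} \approx -4104.8$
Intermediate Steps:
$s{\left(g,K \right)} = 2 + K$
$A{\left(U \right)} = - \frac{2 U^{2}}{3} - \frac{U}{3}$ ($A{\left(U \right)} = - \frac{\left(U^{2} + U U\right) + U}{3} = - \frac{\left(U^{2} + U^{2}\right) + U}{3} = - \frac{2 U^{2} + U}{3} = - \frac{U + 2 U^{2}}{3} = - \frac{2 U^{2}}{3} - \frac{U}{3}$)
$j{\left(k \right)} = 3 - k$ ($j{\left(k \right)} = \left(2 + 1\right) - k = 3 - k$)
$\left(\frac{j{\left(43 \right)}}{683} + \frac{81}{\left(-32\right) A{\left(4 \right)}}\right) - 4105 = \left(\frac{3 - 43}{683} + \frac{81}{\left(-32\right) \left(\left(- \frac{1}{3}\right) 4 \left(1 + 2 \cdot 4\right)\right)}\right) - 4105 = \left(\left(3 - 43\right) \frac{1}{683} + \frac{81}{\left(-32\right) \left(\left(- \frac{1}{3}\right) 4 \left(1 + 8\right)\right)}\right) - 4105 = \left(\left(-40\right) \frac{1}{683} + \frac{81}{\left(-32\right) \left(\left(- \frac{1}{3}\right) 4 \cdot 9\right)}\right) - 4105 = \left(- \frac{40}{683} + \frac{81}{\left(-32\right) \left(-12\right)}\right) - 4105 = \left(- \frac{40}{683} + \frac{81}{384}\right) - 4105 = \left(- \frac{40}{683} + 81 \cdot \frac{1}{384}\right) - 4105 = \left(- \frac{40}{683} + \frac{27}{128}\right) - 4105 = \frac{13321}{87424} - 4105 = - \frac{358862199}{87424}$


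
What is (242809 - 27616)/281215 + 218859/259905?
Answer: 142395358/88592951 ≈ 1.6073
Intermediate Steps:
(242809 - 27616)/281215 + 218859/259905 = 215193*(1/281215) + 218859*(1/259905) = 19563/25565 + 72953/86635 = 142395358/88592951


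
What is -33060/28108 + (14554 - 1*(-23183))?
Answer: 265169634/7027 ≈ 37736.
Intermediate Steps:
-33060/28108 + (14554 - 1*(-23183)) = -33060*1/28108 + (14554 + 23183) = -8265/7027 + 37737 = 265169634/7027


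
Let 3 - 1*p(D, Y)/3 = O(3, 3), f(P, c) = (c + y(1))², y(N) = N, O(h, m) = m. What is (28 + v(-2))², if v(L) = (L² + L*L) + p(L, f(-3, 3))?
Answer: 1296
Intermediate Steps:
f(P, c) = (1 + c)² (f(P, c) = (c + 1)² = (1 + c)²)
p(D, Y) = 0 (p(D, Y) = 9 - 3*3 = 9 - 9 = 0)
v(L) = 2*L² (v(L) = (L² + L*L) + 0 = (L² + L²) + 0 = 2*L² + 0 = 2*L²)
(28 + v(-2))² = (28 + 2*(-2)²)² = (28 + 2*4)² = (28 + 8)² = 36² = 1296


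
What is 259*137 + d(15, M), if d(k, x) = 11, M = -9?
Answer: 35494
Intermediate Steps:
259*137 + d(15, M) = 259*137 + 11 = 35483 + 11 = 35494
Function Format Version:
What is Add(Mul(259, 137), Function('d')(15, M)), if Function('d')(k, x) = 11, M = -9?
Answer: 35494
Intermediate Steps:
Add(Mul(259, 137), Function('d')(15, M)) = Add(Mul(259, 137), 11) = Add(35483, 11) = 35494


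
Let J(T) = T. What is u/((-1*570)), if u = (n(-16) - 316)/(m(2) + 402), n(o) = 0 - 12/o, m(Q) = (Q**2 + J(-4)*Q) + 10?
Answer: 1261/930240 ≈ 0.0013556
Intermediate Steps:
m(Q) = 10 + Q**2 - 4*Q (m(Q) = (Q**2 - 4*Q) + 10 = 10 + Q**2 - 4*Q)
n(o) = -12/o (n(o) = 0 - 12/o = -12/o)
u = -1261/1632 (u = (-12/(-16) - 316)/((10 + 2**2 - 4*2) + 402) = (-12*(-1/16) - 316)/((10 + 4 - 8) + 402) = (3/4 - 316)/(6 + 402) = -1261/4/408 = -1261/4*1/408 = -1261/1632 ≈ -0.77267)
u/((-1*570)) = -1261/(1632*((-1*570))) = -1261/1632/(-570) = -1261/1632*(-1/570) = 1261/930240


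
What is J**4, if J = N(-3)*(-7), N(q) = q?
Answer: 194481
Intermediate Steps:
J = 21 (J = -3*(-7) = 21)
J**4 = 21**4 = 194481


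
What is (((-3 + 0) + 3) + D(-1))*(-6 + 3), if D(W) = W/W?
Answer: -3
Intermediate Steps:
D(W) = 1
(((-3 + 0) + 3) + D(-1))*(-6 + 3) = (((-3 + 0) + 3) + 1)*(-6 + 3) = ((-3 + 3) + 1)*(-3) = (0 + 1)*(-3) = 1*(-3) = -3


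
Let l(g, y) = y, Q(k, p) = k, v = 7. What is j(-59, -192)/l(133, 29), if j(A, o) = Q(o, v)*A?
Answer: 11328/29 ≈ 390.62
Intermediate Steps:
j(A, o) = A*o (j(A, o) = o*A = A*o)
j(-59, -192)/l(133, 29) = -59*(-192)/29 = 11328*(1/29) = 11328/29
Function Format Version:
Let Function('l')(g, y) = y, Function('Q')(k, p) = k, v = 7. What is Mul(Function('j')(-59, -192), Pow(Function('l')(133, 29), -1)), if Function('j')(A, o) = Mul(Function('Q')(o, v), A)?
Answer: Rational(11328, 29) ≈ 390.62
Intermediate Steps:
Function('j')(A, o) = Mul(A, o) (Function('j')(A, o) = Mul(o, A) = Mul(A, o))
Mul(Function('j')(-59, -192), Pow(Function('l')(133, 29), -1)) = Mul(Mul(-59, -192), Pow(29, -1)) = Mul(11328, Rational(1, 29)) = Rational(11328, 29)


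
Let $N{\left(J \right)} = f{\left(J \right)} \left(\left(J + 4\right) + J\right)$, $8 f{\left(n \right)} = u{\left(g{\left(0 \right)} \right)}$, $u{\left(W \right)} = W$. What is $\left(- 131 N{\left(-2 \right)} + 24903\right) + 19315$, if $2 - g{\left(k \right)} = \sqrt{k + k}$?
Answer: $44218$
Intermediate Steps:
$g{\left(k \right)} = 2 - \sqrt{2} \sqrt{k}$ ($g{\left(k \right)} = 2 - \sqrt{k + k} = 2 - \sqrt{2 k} = 2 - \sqrt{2} \sqrt{k}$)
$f{\left(n \right)} = \frac{1}{4}$ ($f{\left(n \right)} = \frac{2 - \sqrt{2} \sqrt{0}}{8} = \frac{2 - \sqrt{2} \cdot 0}{8} = \frac{2 + 0}{8} = \frac{1}{8} \cdot 2 = \frac{1}{4}$)
$N{\left(J \right)} = 1 + \frac{J}{2}$ ($N{\left(J \right)} = \frac{\left(J + 4\right) + J}{4} = \frac{\left(4 + J\right) + J}{4} = \frac{4 + 2 J}{4} = 1 + \frac{J}{2}$)
$\left(- 131 N{\left(-2 \right)} + 24903\right) + 19315 = \left(- 131 \left(1 + \frac{1}{2} \left(-2\right)\right) + 24903\right) + 19315 = \left(- 131 \left(1 - 1\right) + 24903\right) + 19315 = \left(\left(-131\right) 0 + 24903\right) + 19315 = \left(0 + 24903\right) + 19315 = 24903 + 19315 = 44218$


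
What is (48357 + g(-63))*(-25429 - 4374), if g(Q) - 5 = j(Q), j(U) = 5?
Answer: -1441481701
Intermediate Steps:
g(Q) = 10 (g(Q) = 5 + 5 = 10)
(48357 + g(-63))*(-25429 - 4374) = (48357 + 10)*(-25429 - 4374) = 48367*(-29803) = -1441481701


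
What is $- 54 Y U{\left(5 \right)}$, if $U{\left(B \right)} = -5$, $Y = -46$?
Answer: $-12420$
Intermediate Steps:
$- 54 Y U{\left(5 \right)} = \left(-54\right) \left(-46\right) \left(-5\right) = 2484 \left(-5\right) = -12420$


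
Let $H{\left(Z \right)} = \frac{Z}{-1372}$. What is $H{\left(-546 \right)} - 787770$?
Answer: $- \frac{77201421}{98} \approx -7.8777 \cdot 10^{5}$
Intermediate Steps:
$H{\left(Z \right)} = - \frac{Z}{1372}$ ($H{\left(Z \right)} = Z \left(- \frac{1}{1372}\right) = - \frac{Z}{1372}$)
$H{\left(-546 \right)} - 787770 = \left(- \frac{1}{1372}\right) \left(-546\right) - 787770 = \frac{39}{98} - 787770 = - \frac{77201421}{98}$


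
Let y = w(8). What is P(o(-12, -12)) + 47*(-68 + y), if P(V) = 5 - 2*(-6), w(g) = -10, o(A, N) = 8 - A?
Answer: -3649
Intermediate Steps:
y = -10
P(V) = 17 (P(V) = 5 + 12 = 17)
P(o(-12, -12)) + 47*(-68 + y) = 17 + 47*(-68 - 10) = 17 + 47*(-78) = 17 - 3666 = -3649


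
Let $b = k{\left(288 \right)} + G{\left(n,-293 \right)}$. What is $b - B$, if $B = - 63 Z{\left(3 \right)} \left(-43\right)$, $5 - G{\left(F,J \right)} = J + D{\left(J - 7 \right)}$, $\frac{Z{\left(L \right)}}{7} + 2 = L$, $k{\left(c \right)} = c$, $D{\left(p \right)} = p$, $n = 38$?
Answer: $-18077$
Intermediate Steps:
$Z{\left(L \right)} = -14 + 7 L$
$G{\left(F,J \right)} = 12 - 2 J$ ($G{\left(F,J \right)} = 5 - \left(J + \left(J - 7\right)\right) = 5 - \left(J + \left(-7 + J\right)\right) = 5 - \left(-7 + 2 J\right) = 12 - 2 J$)
$B = 18963$ ($B = - 63 \left(-14 + 7 \cdot 3\right) \left(-43\right) = - 63 \left(-14 + 21\right) \left(-43\right) = \left(-63\right) 7 \left(-43\right) = \left(-441\right) \left(-43\right) = 18963$)
$b = 886$ ($b = 288 + \left(12 - -586\right) = 288 + \left(12 + 586\right) = 288 + 598 = 886$)
$b - B = 886 - 18963 = -18077$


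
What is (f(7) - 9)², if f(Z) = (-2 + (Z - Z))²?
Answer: 25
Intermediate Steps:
f(Z) = 4 (f(Z) = (-2 + 0)² = (-2)² = 4)
(f(7) - 9)² = (4 - 9)² = (-5)² = 25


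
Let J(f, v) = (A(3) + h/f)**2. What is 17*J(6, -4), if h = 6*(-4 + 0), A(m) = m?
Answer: 17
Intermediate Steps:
h = -24 (h = 6*(-4) = -24)
J(f, v) = (3 - 24/f)**2
17*J(6, -4) = 17*(9*(-8 + 6)**2/6**2) = 17*(9*(1/36)*(-2)**2) = 17*(9*(1/36)*4) = 17*1 = 17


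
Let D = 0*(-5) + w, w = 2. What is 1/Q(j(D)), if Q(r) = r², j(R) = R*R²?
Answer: 1/64 ≈ 0.015625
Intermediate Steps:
D = 2 (D = 0*(-5) + 2 = 0 + 2 = 2)
j(R) = R³
1/Q(j(D)) = 1/((2³)²) = 1/(8²) = 1/64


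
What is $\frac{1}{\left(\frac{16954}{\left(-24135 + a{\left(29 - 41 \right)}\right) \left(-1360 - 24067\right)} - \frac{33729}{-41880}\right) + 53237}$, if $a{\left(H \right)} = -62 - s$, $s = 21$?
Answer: $\frac{4298221780280}{228827894704695229} \approx 1.8784 \cdot 10^{-5}$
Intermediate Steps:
$a{\left(H \right)} = -83$ ($a{\left(H \right)} = -62 - 21 = -83$)
$\frac{1}{\left(\frac{16954}{\left(-24135 + a{\left(29 - 41 \right)}\right) \left(-1360 - 24067\right)} - \frac{33729}{-41880}\right) + 53237} = \frac{1}{\left(\frac{16954}{\left(-24135 - 83\right) \left(-1360 - 24067\right)} - \frac{33729}{-41880}\right) + 53237} = \frac{1}{\left(\frac{16954}{\left(-24218\right) \left(-25427\right)} - - \frac{11243}{13960}\right) + 53237} = \frac{1}{\left(\frac{16954}{615791086} + \frac{11243}{13960}\right) + 53237} = \frac{1}{\left(16954 \cdot \frac{1}{615791086} + \frac{11243}{13960}\right) + 53237} = \frac{1}{\left(\frac{8477}{307895543} + \frac{11243}{13960}\right) + 53237} = \frac{1}{\frac{3461787928869}{4298221780280} + 53237} = \frac{1}{\frac{228827894704695229}{4298221780280}} = \frac{4298221780280}{228827894704695229}$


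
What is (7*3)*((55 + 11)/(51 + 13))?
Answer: 693/32 ≈ 21.656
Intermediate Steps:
(7*3)*((55 + 11)/(51 + 13)) = 21*(66/64) = 21*(66*(1/64)) = 21*(33/32) = 693/32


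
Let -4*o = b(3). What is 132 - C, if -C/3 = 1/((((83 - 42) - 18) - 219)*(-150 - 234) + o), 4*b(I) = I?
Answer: 52985740/401407 ≈ 132.00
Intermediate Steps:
b(I) = I/4
o = -3/16 ≈ -0.18750
C = -16/401407 (C = -3/((((83 - 42) - 18) - 219)*(-150 - 234) - 3/16) = -3/(((41 - 18) - 219)*(-384) - 3/16) = -3/((23 - 219)*(-384) - 3/16) = -3/(-196*(-384) - 3/16) = -3/(75264 - 3/16) = -3/1204221/16 = -3*16/1204221 = -16/401407 ≈ -3.9860e-5)
132 - C = 132 - 1*(-16/401407) = 132 + 16/401407 = 52985740/401407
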